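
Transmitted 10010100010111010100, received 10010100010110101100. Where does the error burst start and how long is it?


XOR: 00000000000001111000

Burst at position 13, length 4


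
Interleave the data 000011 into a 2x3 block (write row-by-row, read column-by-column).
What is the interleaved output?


Matrix:
  000
  011
Read columns: 000101

000101


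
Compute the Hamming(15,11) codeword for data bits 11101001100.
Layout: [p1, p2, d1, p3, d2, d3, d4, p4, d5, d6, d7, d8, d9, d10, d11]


Parity bits: p1=0, p2=0, p3=0, p4=1

001011011001100


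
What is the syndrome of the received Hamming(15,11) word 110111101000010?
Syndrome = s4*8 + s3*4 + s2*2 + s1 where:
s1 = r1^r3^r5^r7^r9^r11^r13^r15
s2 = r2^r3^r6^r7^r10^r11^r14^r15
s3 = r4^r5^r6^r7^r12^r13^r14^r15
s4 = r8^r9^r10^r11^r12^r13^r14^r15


s1=0, s2=0, s3=1, s4=0

Syndrome = 4 (error at position 4)


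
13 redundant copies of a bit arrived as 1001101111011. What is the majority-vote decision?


Ones: 9 out of 13
Threshold: 7

1 (9/13 voted 1)


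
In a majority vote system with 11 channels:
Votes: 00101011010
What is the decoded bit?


Ones: 5 out of 11
Threshold: 6

0 (5/11 voted 1)


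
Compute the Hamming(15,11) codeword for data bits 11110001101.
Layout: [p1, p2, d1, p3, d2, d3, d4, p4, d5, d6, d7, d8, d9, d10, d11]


Parity bits: p1=1, p2=0, p3=0, p4=1

101011110001101


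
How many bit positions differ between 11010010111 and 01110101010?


XOR: 10100111101
Count of 1s: 7

7


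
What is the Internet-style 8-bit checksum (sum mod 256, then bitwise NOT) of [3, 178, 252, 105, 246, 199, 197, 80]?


Sum = 1260 mod 256 = 236
Complement = 19

19


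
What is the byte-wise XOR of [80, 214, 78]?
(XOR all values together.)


XOR chain: 80 ^ 214 ^ 78 = 200

200


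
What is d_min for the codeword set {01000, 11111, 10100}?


Comparing all pairs, minimum distance: 3
Can detect 2 errors, correct 1 errors

3


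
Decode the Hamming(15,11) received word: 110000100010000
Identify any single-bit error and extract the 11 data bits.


Syndrome = 15: error at position 15

Data: 00010010001 (corrected bit 15)


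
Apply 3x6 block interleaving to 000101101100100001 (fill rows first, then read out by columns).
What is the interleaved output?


Matrix:
  000101
  101100
  100001
Read columns: 011000010110000101

011000010110000101


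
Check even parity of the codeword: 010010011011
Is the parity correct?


Number of 1s: 6

Yes, parity is correct (6 ones)


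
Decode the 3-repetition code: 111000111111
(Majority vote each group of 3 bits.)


Groups: 111, 000, 111, 111
Majority votes: 1011

1011


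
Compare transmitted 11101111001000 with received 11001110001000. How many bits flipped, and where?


XOR: 00100001000000

2 error(s) at position(s): 2, 7


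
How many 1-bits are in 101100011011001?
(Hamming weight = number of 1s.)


Counting 1s in 101100011011001

8


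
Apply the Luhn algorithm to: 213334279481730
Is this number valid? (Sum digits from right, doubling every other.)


Luhn sum = 71
71 mod 10 = 1

Invalid (Luhn sum mod 10 = 1)


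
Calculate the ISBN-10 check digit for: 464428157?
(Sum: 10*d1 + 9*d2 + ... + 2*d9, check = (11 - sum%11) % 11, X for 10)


Weighted sum: 239
239 mod 11 = 8

Check digit: 3


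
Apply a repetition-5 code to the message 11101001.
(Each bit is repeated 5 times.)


Each bit -> 5 copies

1111111111111110000011111000000000011111


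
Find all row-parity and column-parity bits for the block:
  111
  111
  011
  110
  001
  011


Row parities: 110010
Column parities: 111

Row P: 110010, Col P: 111, Corner: 1


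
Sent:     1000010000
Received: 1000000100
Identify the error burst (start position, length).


XOR: 0000010100

Burst at position 5, length 3


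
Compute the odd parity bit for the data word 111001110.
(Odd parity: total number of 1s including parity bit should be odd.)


Number of 1s in data: 6
Parity bit: 1

1


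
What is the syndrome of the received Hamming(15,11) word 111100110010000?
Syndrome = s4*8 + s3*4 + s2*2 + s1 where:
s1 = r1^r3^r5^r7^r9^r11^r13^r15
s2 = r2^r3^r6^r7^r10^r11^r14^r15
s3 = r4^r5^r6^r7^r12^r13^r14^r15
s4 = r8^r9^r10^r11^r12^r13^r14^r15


s1=0, s2=0, s3=0, s4=0

Syndrome = 0 (no error)


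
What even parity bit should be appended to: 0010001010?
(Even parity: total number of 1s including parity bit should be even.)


Number of 1s in data: 3
Parity bit: 1

1


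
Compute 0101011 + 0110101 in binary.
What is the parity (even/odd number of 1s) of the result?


0101011 = 43
0110101 = 53
Sum = 96 = 1100000
1s count = 2

even parity (2 ones in 1100000)


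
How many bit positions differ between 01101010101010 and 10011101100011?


XOR: 11110111001001
Count of 1s: 9

9


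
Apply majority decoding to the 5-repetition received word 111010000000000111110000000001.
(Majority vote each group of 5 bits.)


Groups: 11101, 00000, 00000, 11111, 00000, 00001
Majority votes: 100100

100100


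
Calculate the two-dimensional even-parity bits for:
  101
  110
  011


Row parities: 000
Column parities: 000

Row P: 000, Col P: 000, Corner: 0


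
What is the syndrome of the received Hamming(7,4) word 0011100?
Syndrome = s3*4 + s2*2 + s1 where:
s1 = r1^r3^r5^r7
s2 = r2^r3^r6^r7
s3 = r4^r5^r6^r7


s1=0, s2=1, s3=0

Syndrome = 2 (error at position 2)


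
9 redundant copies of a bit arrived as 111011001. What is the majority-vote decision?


Ones: 6 out of 9
Threshold: 5

1 (6/9 voted 1)


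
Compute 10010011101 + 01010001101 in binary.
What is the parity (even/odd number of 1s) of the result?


10010011101 = 1181
01010001101 = 653
Sum = 1834 = 11100101010
1s count = 6

even parity (6 ones in 11100101010)


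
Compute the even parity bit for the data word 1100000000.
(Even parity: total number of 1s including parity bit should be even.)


Number of 1s in data: 2
Parity bit: 0

0


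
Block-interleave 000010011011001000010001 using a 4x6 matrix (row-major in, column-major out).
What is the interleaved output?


Matrix:
  000010
  011011
  001000
  010001
Read columns: 000001010110000011000101

000001010110000011000101


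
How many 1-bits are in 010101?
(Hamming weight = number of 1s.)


Counting 1s in 010101

3


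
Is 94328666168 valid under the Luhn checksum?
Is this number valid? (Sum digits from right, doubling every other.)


Luhn sum = 56
56 mod 10 = 6

Invalid (Luhn sum mod 10 = 6)


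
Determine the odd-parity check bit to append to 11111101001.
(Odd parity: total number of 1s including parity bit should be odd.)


Number of 1s in data: 8
Parity bit: 1

1


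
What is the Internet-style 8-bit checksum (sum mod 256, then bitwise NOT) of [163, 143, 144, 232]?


Sum = 682 mod 256 = 170
Complement = 85

85


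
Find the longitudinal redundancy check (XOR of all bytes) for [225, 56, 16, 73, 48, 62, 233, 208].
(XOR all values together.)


XOR chain: 225 ^ 56 ^ 16 ^ 73 ^ 48 ^ 62 ^ 233 ^ 208 = 183

183


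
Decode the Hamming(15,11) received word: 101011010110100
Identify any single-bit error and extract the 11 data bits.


Syndrome = 5: error at position 5

Data: 10100110100 (corrected bit 5)


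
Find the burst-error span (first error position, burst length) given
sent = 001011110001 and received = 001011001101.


XOR: 000000111100

Burst at position 6, length 4


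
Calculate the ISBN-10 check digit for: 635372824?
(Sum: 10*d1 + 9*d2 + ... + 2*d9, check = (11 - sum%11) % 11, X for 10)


Weighted sum: 246
246 mod 11 = 4

Check digit: 7


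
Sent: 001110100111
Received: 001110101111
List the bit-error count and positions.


XOR: 000000001000

1 error(s) at position(s): 8


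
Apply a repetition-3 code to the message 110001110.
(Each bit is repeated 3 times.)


Each bit -> 3 copies

111111000000000111111111000


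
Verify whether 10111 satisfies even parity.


Number of 1s: 4

Yes, parity is correct (4 ones)


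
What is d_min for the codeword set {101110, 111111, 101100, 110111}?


Comparing all pairs, minimum distance: 1
Can detect 0 errors, correct 0 errors

1


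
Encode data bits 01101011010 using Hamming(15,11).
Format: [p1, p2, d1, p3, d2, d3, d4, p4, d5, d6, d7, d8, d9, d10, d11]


Parity bits: p1=1, p2=1, p3=0, p4=0

110011001011010


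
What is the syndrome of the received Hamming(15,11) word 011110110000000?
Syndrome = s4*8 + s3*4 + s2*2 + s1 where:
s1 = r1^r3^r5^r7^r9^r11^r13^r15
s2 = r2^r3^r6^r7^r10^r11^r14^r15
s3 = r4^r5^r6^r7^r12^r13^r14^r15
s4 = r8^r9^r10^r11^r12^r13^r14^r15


s1=1, s2=1, s3=1, s4=1

Syndrome = 15 (error at position 15)


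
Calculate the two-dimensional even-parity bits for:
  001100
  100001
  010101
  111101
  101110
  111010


Row parities: 001100
Column parities: 010001

Row P: 001100, Col P: 010001, Corner: 0


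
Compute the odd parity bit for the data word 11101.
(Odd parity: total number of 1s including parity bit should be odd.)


Number of 1s in data: 4
Parity bit: 1

1


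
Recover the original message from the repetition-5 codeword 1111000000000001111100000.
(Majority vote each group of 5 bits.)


Groups: 11110, 00000, 00000, 11111, 00000
Majority votes: 10010

10010


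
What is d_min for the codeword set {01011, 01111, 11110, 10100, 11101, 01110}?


Comparing all pairs, minimum distance: 1
Can detect 0 errors, correct 0 errors

1


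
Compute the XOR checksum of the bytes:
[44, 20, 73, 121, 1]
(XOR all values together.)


XOR chain: 44 ^ 20 ^ 73 ^ 121 ^ 1 = 9

9


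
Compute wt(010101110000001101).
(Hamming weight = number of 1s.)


Counting 1s in 010101110000001101

8


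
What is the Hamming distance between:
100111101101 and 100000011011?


XOR: 000111110110
Count of 1s: 7

7


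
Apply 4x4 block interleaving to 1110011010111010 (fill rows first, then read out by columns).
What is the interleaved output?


Matrix:
  1110
  0110
  1011
  1010
Read columns: 1011110011110010

1011110011110010


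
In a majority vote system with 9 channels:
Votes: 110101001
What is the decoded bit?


Ones: 5 out of 9
Threshold: 5

1 (5/9 voted 1)


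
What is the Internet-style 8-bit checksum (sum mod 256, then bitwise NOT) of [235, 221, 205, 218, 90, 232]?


Sum = 1201 mod 256 = 177
Complement = 78

78


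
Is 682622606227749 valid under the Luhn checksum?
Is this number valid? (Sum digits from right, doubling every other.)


Luhn sum = 71
71 mod 10 = 1

Invalid (Luhn sum mod 10 = 1)


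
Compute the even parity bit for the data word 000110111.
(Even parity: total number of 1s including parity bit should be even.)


Number of 1s in data: 5
Parity bit: 1

1


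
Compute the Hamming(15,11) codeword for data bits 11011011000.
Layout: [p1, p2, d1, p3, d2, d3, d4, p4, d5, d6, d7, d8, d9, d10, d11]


Parity bits: p1=1, p2=1, p3=1, p4=1

111110111011000


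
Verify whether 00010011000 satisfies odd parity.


Number of 1s: 3

Yes, parity is correct (3 ones)


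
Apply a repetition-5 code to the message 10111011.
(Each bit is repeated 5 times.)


Each bit -> 5 copies

1111100000111111111111111000001111111111


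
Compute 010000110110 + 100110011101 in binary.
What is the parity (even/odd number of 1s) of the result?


010000110110 = 1078
100110011101 = 2461
Sum = 3539 = 110111010011
1s count = 8

even parity (8 ones in 110111010011)


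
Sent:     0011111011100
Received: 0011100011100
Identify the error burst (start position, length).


XOR: 0000011000000

Burst at position 5, length 2


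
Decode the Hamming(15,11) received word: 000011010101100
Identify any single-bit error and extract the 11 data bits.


Syndrome = 0: no error detected

Data: 01100101100 (no errors)


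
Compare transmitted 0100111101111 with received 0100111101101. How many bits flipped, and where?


XOR: 0000000000010

1 error(s) at position(s): 11


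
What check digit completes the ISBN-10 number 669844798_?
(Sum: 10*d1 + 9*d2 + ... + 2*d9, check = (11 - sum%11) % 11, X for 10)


Weighted sum: 357
357 mod 11 = 5

Check digit: 6


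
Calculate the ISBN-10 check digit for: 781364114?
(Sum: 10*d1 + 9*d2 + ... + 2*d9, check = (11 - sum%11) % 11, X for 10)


Weighted sum: 242
242 mod 11 = 0

Check digit: 0


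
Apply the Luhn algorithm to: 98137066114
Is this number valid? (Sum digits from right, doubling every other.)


Luhn sum = 46
46 mod 10 = 6

Invalid (Luhn sum mod 10 = 6)


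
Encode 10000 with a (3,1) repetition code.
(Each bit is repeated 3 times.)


Each bit -> 3 copies

111000000000000


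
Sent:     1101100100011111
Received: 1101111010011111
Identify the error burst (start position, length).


XOR: 0000011110000000

Burst at position 5, length 4


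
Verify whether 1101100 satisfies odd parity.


Number of 1s: 4

No, parity error (4 ones)


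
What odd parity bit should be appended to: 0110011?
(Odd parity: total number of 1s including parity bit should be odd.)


Number of 1s in data: 4
Parity bit: 1

1


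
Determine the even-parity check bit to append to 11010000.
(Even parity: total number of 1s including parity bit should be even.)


Number of 1s in data: 3
Parity bit: 1

1


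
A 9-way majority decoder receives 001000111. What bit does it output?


Ones: 4 out of 9
Threshold: 5

0 (4/9 voted 1)


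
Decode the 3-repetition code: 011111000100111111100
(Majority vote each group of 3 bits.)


Groups: 011, 111, 000, 100, 111, 111, 100
Majority votes: 1100110

1100110


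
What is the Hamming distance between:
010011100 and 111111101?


XOR: 101100001
Count of 1s: 4

4


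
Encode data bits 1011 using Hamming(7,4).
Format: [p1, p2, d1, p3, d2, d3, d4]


Parity bits: p1=0, p2=1, p3=0

0110011


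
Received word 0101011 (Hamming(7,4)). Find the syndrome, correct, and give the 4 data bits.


Syndrome = 7: error at position 7

Data: 0010 (corrected bit 7)


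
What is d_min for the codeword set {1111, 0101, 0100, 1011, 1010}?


Comparing all pairs, minimum distance: 1
Can detect 0 errors, correct 0 errors

1


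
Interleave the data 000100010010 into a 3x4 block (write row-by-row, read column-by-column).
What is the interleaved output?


Matrix:
  0001
  0001
  0010
Read columns: 000000001110

000000001110


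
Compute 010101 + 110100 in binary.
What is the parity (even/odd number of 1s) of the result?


010101 = 21
110100 = 52
Sum = 73 = 1001001
1s count = 3

odd parity (3 ones in 1001001)


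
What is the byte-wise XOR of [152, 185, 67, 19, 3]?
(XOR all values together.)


XOR chain: 152 ^ 185 ^ 67 ^ 19 ^ 3 = 114

114


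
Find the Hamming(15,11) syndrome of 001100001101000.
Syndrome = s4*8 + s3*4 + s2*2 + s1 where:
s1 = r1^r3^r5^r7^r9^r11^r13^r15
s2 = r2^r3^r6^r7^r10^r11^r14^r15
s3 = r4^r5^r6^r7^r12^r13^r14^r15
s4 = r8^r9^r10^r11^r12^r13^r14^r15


s1=0, s2=0, s3=0, s4=1

Syndrome = 8 (error at position 8)


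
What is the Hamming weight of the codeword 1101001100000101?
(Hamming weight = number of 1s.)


Counting 1s in 1101001100000101

7


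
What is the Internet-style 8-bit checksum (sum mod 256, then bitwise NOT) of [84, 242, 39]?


Sum = 365 mod 256 = 109
Complement = 146

146


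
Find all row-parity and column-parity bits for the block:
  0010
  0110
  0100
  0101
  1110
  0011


Row parities: 101010
Column parities: 1000

Row P: 101010, Col P: 1000, Corner: 1


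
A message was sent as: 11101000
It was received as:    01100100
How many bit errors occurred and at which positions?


XOR: 10001100

3 error(s) at position(s): 0, 4, 5


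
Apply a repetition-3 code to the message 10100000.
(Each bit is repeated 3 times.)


Each bit -> 3 copies

111000111000000000000000


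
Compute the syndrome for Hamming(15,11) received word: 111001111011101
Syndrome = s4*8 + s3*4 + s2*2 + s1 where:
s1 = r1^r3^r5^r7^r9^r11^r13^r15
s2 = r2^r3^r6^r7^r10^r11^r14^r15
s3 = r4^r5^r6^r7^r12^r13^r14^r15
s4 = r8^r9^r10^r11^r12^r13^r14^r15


s1=1, s2=0, s3=1, s4=0

Syndrome = 5 (error at position 5)


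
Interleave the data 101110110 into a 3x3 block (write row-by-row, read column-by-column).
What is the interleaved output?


Matrix:
  101
  110
  110
Read columns: 111011100

111011100


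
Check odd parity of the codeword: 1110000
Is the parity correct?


Number of 1s: 3

Yes, parity is correct (3 ones)


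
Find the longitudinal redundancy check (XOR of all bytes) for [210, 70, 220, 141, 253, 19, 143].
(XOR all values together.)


XOR chain: 210 ^ 70 ^ 220 ^ 141 ^ 253 ^ 19 ^ 143 = 164

164


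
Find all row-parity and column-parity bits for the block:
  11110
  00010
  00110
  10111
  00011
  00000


Row parities: 010000
Column parities: 01110

Row P: 010000, Col P: 01110, Corner: 1


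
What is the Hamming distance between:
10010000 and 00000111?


XOR: 10010111
Count of 1s: 5

5


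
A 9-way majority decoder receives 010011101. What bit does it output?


Ones: 5 out of 9
Threshold: 5

1 (5/9 voted 1)


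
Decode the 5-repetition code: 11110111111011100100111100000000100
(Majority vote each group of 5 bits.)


Groups: 11110, 11111, 10111, 00100, 11110, 00000, 00100
Majority votes: 1110100

1110100


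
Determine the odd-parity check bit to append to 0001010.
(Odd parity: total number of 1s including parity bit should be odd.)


Number of 1s in data: 2
Parity bit: 1

1


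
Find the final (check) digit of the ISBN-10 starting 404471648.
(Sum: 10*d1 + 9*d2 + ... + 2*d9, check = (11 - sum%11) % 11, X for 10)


Weighted sum: 199
199 mod 11 = 1

Check digit: X


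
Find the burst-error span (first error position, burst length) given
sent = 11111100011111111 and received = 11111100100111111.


XOR: 00000000111000000

Burst at position 8, length 3


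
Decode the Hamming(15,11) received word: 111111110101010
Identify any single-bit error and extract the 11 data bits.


Syndrome = 0: no error detected

Data: 11110101010 (no errors)


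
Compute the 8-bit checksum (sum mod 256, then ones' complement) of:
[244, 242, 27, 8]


Sum = 521 mod 256 = 9
Complement = 246

246


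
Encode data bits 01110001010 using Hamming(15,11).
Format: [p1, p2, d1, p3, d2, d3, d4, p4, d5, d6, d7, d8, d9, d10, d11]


Parity bits: p1=0, p2=1, p3=1, p4=0

010111100001010


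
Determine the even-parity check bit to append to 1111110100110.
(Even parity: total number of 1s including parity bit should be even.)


Number of 1s in data: 9
Parity bit: 1

1


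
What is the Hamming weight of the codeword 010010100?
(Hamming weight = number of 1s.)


Counting 1s in 010010100

3


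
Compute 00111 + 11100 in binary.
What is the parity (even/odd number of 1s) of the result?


00111 = 7
11100 = 28
Sum = 35 = 100011
1s count = 3

odd parity (3 ones in 100011)


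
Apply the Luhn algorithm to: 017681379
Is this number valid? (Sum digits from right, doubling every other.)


Luhn sum = 39
39 mod 10 = 9

Invalid (Luhn sum mod 10 = 9)


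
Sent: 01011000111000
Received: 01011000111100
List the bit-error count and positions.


XOR: 00000000000100

1 error(s) at position(s): 11


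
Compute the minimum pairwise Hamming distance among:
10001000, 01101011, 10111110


Comparing all pairs, minimum distance: 4
Can detect 3 errors, correct 1 errors

4


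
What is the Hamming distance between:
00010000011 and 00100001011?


XOR: 00110001000
Count of 1s: 3

3


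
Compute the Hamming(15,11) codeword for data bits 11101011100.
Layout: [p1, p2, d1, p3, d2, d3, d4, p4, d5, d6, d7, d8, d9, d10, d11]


Parity bits: p1=1, p2=1, p3=0, p4=0

111011001011100


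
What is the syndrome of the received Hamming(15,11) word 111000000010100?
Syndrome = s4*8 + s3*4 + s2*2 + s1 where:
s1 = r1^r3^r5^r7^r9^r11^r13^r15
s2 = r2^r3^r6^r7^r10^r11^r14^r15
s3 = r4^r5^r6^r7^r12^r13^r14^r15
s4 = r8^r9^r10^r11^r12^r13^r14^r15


s1=0, s2=1, s3=1, s4=0

Syndrome = 6 (error at position 6)


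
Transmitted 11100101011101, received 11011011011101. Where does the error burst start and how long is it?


XOR: 00111110000000

Burst at position 2, length 5


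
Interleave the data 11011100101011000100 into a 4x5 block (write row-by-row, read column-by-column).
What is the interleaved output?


Matrix:
  11011
  10010
  10110
  00100
Read columns: 11101000001111101000

11101000001111101000


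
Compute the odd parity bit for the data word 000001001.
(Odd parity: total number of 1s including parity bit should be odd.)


Number of 1s in data: 2
Parity bit: 1

1


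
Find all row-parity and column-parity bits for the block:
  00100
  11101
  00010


Row parities: 101
Column parities: 11011

Row P: 101, Col P: 11011, Corner: 0


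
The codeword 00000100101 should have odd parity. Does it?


Number of 1s: 3

Yes, parity is correct (3 ones)


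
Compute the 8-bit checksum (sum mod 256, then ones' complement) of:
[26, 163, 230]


Sum = 419 mod 256 = 163
Complement = 92

92


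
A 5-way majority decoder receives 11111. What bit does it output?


Ones: 5 out of 5
Threshold: 3

1 (5/5 voted 1)


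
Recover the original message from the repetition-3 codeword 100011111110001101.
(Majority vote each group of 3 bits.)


Groups: 100, 011, 111, 110, 001, 101
Majority votes: 011101

011101


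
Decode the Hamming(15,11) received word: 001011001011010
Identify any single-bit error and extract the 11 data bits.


Syndrome = 0: no error detected

Data: 11101011010 (no errors)


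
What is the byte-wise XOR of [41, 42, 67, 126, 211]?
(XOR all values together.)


XOR chain: 41 ^ 42 ^ 67 ^ 126 ^ 211 = 237

237


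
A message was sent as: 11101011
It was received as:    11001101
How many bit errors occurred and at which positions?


XOR: 00100110

3 error(s) at position(s): 2, 5, 6


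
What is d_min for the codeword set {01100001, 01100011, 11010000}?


Comparing all pairs, minimum distance: 1
Can detect 0 errors, correct 0 errors

1


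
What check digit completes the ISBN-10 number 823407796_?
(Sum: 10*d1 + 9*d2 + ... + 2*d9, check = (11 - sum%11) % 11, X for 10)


Weighted sum: 252
252 mod 11 = 10

Check digit: 1


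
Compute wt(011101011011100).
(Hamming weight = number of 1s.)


Counting 1s in 011101011011100

9


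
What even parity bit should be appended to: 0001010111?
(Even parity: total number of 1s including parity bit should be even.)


Number of 1s in data: 5
Parity bit: 1

1


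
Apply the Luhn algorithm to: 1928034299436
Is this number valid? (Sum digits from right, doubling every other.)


Luhn sum = 67
67 mod 10 = 7

Invalid (Luhn sum mod 10 = 7)


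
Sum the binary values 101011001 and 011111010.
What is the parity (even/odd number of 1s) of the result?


101011001 = 345
011111010 = 250
Sum = 595 = 1001010011
1s count = 5

odd parity (5 ones in 1001010011)


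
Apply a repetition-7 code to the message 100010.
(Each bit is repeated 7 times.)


Each bit -> 7 copies

111111100000000000000000000011111110000000


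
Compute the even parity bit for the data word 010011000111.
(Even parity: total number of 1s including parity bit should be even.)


Number of 1s in data: 6
Parity bit: 0

0


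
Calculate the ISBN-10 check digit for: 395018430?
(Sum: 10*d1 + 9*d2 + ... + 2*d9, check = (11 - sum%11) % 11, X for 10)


Weighted sum: 222
222 mod 11 = 2

Check digit: 9


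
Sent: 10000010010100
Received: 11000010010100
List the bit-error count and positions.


XOR: 01000000000000

1 error(s) at position(s): 1


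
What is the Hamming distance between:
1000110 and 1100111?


XOR: 0100001
Count of 1s: 2

2


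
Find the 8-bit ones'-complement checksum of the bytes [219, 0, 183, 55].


Sum = 457 mod 256 = 201
Complement = 54

54


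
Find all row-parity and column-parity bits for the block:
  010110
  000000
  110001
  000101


Row parities: 1010
Column parities: 100010

Row P: 1010, Col P: 100010, Corner: 0


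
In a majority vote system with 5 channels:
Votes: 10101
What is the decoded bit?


Ones: 3 out of 5
Threshold: 3

1 (3/5 voted 1)


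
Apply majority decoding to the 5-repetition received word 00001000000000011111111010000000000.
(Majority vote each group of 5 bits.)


Groups: 00001, 00000, 00000, 11111, 11101, 00000, 00000
Majority votes: 0001100

0001100


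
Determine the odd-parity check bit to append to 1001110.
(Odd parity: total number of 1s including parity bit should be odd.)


Number of 1s in data: 4
Parity bit: 1

1


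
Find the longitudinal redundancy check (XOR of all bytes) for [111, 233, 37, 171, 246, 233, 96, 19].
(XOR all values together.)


XOR chain: 111 ^ 233 ^ 37 ^ 171 ^ 246 ^ 233 ^ 96 ^ 19 = 100

100


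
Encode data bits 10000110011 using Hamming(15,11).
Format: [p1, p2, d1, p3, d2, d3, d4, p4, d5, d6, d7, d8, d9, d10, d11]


Parity bits: p1=1, p2=1, p3=0, p4=0

111000000110011


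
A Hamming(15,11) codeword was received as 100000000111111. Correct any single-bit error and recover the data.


Syndrome = 0: no error detected

Data: 00000111111 (no errors)


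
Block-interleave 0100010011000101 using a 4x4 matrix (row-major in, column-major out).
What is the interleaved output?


Matrix:
  0100
  0100
  1100
  0101
Read columns: 0010111100000001

0010111100000001


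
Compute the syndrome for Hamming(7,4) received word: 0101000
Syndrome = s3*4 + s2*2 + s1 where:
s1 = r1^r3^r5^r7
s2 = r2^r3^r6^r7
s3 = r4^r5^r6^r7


s1=0, s2=1, s3=1

Syndrome = 6 (error at position 6)


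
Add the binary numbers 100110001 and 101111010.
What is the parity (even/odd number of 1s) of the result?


100110001 = 305
101111010 = 378
Sum = 683 = 1010101011
1s count = 6

even parity (6 ones in 1010101011)


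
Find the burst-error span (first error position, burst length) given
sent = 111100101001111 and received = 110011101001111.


XOR: 001111000000000

Burst at position 2, length 4


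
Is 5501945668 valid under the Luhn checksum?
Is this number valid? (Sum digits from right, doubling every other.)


Luhn sum = 38
38 mod 10 = 8

Invalid (Luhn sum mod 10 = 8)


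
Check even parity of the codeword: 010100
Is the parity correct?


Number of 1s: 2

Yes, parity is correct (2 ones)


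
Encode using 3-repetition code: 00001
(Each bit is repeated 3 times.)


Each bit -> 3 copies

000000000000111


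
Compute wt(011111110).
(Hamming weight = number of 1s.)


Counting 1s in 011111110

7


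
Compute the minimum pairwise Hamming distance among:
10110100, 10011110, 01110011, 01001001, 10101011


Comparing all pairs, minimum distance: 3
Can detect 2 errors, correct 1 errors

3


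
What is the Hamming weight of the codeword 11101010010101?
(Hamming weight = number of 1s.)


Counting 1s in 11101010010101

8


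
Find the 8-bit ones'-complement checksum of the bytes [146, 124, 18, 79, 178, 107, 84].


Sum = 736 mod 256 = 224
Complement = 31

31


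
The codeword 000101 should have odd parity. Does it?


Number of 1s: 2

No, parity error (2 ones)


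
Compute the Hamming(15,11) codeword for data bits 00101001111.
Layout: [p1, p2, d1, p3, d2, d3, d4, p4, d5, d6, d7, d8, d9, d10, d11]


Parity bits: p1=1, p2=1, p3=1, p4=1

110101011001111


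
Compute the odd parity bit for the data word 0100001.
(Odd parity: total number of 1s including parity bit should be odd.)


Number of 1s in data: 2
Parity bit: 1

1


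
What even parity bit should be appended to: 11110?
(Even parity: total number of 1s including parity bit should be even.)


Number of 1s in data: 4
Parity bit: 0

0


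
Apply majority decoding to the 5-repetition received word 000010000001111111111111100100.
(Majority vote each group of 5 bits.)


Groups: 00001, 00000, 01111, 11111, 11111, 00100
Majority votes: 001110

001110


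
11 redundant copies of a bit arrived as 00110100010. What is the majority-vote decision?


Ones: 4 out of 11
Threshold: 6

0 (4/11 voted 1)


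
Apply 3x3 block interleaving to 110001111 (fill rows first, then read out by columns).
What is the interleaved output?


Matrix:
  110
  001
  111
Read columns: 101101011

101101011


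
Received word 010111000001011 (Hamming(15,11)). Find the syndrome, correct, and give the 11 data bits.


Syndrome = 8: error at position 8

Data: 01100001011 (corrected bit 8)


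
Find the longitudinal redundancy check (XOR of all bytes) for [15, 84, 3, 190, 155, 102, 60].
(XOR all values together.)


XOR chain: 15 ^ 84 ^ 3 ^ 190 ^ 155 ^ 102 ^ 60 = 39

39


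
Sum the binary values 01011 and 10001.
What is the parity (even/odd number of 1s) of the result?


01011 = 11
10001 = 17
Sum = 28 = 11100
1s count = 3

odd parity (3 ones in 11100)


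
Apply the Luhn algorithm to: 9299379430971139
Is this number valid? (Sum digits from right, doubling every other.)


Luhn sum = 95
95 mod 10 = 5

Invalid (Luhn sum mod 10 = 5)


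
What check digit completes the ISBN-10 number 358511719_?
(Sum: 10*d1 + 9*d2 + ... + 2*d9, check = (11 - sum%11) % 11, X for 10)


Weighted sum: 234
234 mod 11 = 3

Check digit: 8


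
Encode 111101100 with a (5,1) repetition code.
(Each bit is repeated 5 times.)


Each bit -> 5 copies

111111111111111111110000011111111110000000000


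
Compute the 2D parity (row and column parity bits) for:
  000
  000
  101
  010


Row parities: 0001
Column parities: 111

Row P: 0001, Col P: 111, Corner: 1


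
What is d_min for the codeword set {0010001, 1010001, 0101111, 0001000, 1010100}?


Comparing all pairs, minimum distance: 1
Can detect 0 errors, correct 0 errors

1


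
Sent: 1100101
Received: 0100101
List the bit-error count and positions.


XOR: 1000000

1 error(s) at position(s): 0


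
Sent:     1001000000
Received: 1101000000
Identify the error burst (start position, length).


XOR: 0100000000

Burst at position 1, length 1


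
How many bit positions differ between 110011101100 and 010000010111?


XOR: 100011111011
Count of 1s: 8

8


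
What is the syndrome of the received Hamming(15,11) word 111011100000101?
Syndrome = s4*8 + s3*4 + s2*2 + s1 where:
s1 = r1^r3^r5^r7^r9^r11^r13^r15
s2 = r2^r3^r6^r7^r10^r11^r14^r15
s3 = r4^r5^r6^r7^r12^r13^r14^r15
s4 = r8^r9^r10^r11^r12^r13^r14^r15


s1=0, s2=1, s3=1, s4=0

Syndrome = 6 (error at position 6)


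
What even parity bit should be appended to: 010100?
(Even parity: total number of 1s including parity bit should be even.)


Number of 1s in data: 2
Parity bit: 0

0


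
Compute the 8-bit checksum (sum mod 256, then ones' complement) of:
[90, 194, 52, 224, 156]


Sum = 716 mod 256 = 204
Complement = 51

51


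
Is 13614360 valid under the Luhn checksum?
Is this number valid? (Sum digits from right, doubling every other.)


Luhn sum = 23
23 mod 10 = 3

Invalid (Luhn sum mod 10 = 3)


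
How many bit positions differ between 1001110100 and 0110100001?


XOR: 1111010101
Count of 1s: 7

7


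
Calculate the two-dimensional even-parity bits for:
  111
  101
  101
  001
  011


Row parities: 10010
Column parities: 101

Row P: 10010, Col P: 101, Corner: 0


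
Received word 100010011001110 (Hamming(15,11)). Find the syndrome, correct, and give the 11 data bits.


Syndrome = 10: error at position 10

Data: 01001101110 (corrected bit 10)


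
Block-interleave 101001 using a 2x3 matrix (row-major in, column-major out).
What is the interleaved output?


Matrix:
  101
  001
Read columns: 100011

100011


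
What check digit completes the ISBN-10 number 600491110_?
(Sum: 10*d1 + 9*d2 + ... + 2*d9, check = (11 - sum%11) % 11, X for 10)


Weighted sum: 154
154 mod 11 = 0

Check digit: 0


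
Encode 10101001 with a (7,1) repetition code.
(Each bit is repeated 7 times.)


Each bit -> 7 copies

11111110000000111111100000001111111000000000000001111111


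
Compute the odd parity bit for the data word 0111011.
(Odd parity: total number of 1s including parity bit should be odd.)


Number of 1s in data: 5
Parity bit: 0

0


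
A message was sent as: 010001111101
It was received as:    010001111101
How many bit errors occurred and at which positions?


XOR: 000000000000

0 errors (received matches sent)


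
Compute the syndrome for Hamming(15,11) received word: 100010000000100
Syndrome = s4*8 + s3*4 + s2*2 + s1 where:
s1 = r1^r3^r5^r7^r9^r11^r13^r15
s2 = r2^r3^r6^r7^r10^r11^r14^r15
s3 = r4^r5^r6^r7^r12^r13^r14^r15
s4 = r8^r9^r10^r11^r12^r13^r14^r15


s1=1, s2=0, s3=0, s4=1

Syndrome = 9 (error at position 9)


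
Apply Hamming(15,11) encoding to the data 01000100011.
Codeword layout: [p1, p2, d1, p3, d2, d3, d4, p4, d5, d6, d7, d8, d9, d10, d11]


Parity bits: p1=0, p2=1, p3=1, p4=1

010110010100011


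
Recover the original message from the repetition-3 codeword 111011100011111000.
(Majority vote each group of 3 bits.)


Groups: 111, 011, 100, 011, 111, 000
Majority votes: 110110

110110


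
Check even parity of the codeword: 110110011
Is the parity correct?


Number of 1s: 6

Yes, parity is correct (6 ones)


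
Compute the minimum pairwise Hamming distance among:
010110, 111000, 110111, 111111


Comparing all pairs, minimum distance: 1
Can detect 0 errors, correct 0 errors

1


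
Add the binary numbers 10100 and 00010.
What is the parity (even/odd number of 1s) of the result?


10100 = 20
00010 = 2
Sum = 22 = 10110
1s count = 3

odd parity (3 ones in 10110)


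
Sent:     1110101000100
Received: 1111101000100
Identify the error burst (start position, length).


XOR: 0001000000000

Burst at position 3, length 1


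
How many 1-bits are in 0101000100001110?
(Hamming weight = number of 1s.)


Counting 1s in 0101000100001110

6


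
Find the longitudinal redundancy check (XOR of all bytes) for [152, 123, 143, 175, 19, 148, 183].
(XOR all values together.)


XOR chain: 152 ^ 123 ^ 143 ^ 175 ^ 19 ^ 148 ^ 183 = 243

243


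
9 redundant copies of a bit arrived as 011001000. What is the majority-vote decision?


Ones: 3 out of 9
Threshold: 5

0 (3/9 voted 1)


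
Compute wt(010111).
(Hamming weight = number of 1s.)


Counting 1s in 010111

4


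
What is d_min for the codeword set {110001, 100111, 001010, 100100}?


Comparing all pairs, minimum distance: 2
Can detect 1 errors, correct 0 errors

2


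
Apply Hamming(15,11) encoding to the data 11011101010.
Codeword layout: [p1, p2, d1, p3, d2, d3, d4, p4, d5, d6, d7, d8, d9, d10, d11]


Parity bits: p1=0, p2=0, p3=0, p4=0

001010101101010


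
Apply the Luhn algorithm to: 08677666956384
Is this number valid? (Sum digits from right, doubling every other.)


Luhn sum = 69
69 mod 10 = 9

Invalid (Luhn sum mod 10 = 9)


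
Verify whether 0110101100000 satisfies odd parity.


Number of 1s: 5

Yes, parity is correct (5 ones)


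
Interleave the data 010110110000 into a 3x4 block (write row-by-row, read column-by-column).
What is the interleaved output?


Matrix:
  0101
  1011
  0000
Read columns: 010100010110

010100010110


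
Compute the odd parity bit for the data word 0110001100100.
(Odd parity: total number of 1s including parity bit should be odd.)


Number of 1s in data: 5
Parity bit: 0

0


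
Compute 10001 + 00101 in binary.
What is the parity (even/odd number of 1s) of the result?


10001 = 17
00101 = 5
Sum = 22 = 10110
1s count = 3

odd parity (3 ones in 10110)


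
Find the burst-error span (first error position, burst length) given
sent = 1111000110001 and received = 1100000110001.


XOR: 0011000000000

Burst at position 2, length 2


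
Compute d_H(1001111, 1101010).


XOR: 0100101
Count of 1s: 3

3


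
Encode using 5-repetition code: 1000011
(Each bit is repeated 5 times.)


Each bit -> 5 copies

11111000000000000000000001111111111


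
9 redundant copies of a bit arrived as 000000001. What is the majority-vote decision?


Ones: 1 out of 9
Threshold: 5

0 (1/9 voted 1)


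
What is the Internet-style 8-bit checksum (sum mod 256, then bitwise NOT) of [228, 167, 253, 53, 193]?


Sum = 894 mod 256 = 126
Complement = 129

129


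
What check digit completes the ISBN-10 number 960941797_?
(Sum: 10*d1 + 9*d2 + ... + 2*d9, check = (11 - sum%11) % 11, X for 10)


Weighted sum: 305
305 mod 11 = 8

Check digit: 3


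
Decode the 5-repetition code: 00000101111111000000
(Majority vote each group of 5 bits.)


Groups: 00000, 10111, 11110, 00000
Majority votes: 0110

0110


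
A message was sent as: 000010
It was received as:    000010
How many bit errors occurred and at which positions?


XOR: 000000

0 errors (received matches sent)


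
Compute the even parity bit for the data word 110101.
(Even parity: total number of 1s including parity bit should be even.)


Number of 1s in data: 4
Parity bit: 0

0


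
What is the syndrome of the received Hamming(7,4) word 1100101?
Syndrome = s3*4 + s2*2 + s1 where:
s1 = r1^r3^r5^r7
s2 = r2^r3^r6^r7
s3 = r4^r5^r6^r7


s1=1, s2=0, s3=0

Syndrome = 1 (error at position 1)


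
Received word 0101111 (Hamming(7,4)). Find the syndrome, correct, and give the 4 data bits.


Syndrome = 2: error at position 2

Data: 0111 (corrected bit 2)


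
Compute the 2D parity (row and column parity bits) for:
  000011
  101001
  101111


Row parities: 011
Column parities: 000101

Row P: 011, Col P: 000101, Corner: 0


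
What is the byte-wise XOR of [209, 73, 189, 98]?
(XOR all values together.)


XOR chain: 209 ^ 73 ^ 189 ^ 98 = 71

71


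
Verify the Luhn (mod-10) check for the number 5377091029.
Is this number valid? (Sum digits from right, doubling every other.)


Luhn sum = 40
40 mod 10 = 0

Valid (Luhn sum mod 10 = 0)


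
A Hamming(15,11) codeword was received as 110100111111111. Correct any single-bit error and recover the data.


Syndrome = 0: no error detected

Data: 00011111111 (no errors)


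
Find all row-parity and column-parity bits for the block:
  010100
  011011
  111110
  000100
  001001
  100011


Row parities: 001101
Column parities: 011111

Row P: 001101, Col P: 011111, Corner: 1


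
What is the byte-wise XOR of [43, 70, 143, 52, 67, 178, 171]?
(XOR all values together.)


XOR chain: 43 ^ 70 ^ 143 ^ 52 ^ 67 ^ 178 ^ 171 = 140

140


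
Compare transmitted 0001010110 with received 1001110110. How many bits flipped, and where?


XOR: 1000100000

2 error(s) at position(s): 0, 4


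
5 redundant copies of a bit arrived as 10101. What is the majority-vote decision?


Ones: 3 out of 5
Threshold: 3

1 (3/5 voted 1)


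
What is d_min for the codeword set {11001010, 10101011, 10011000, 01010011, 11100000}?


Comparing all pairs, minimum distance: 3
Can detect 2 errors, correct 1 errors

3


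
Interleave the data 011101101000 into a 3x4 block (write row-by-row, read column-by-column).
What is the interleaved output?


Matrix:
  0111
  0110
  1000
Read columns: 001110110100

001110110100


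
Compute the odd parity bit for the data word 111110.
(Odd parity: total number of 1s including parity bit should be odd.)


Number of 1s in data: 5
Parity bit: 0

0


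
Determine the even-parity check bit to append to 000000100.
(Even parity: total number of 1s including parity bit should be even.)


Number of 1s in data: 1
Parity bit: 1

1


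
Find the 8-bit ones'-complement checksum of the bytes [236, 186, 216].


Sum = 638 mod 256 = 126
Complement = 129

129
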